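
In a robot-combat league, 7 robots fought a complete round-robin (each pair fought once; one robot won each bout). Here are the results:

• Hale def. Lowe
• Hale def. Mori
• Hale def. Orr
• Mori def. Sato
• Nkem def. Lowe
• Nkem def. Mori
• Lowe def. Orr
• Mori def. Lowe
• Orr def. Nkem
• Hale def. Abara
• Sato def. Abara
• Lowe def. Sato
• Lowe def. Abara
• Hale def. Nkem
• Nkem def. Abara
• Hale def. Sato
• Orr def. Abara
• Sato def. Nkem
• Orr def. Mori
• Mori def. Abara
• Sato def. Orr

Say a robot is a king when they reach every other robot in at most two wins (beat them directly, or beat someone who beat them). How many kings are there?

1

Sato cannot reach Hale in two steps.
Mori cannot reach Hale in two steps.
Hale reaches everyone (king).
Abara cannot reach Sato, Mori, Hale, Orr, Lowe, Nkem in two steps.
Orr cannot reach Hale in two steps.
Lowe cannot reach Hale in two steps.
Nkem cannot reach Hale in two steps.
Kings: Hale — 1.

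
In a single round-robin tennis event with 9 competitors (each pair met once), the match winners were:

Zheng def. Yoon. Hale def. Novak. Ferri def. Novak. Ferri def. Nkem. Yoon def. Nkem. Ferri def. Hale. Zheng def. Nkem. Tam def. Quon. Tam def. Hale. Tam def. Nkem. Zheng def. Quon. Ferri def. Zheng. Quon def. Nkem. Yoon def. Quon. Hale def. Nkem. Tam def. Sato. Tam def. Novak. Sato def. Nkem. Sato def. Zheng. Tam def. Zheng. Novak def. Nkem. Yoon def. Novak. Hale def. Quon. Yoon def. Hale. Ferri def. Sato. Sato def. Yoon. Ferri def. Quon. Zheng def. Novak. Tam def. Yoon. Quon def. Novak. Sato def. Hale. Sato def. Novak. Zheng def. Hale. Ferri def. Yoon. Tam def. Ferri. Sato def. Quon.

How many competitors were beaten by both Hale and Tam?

Hale beat: Novak, Quon, Nkem.
Tam beat: Zheng, Ferri, Hale, Sato, Novak, Quon, Nkem, Yoon.
Both beat: Novak, Quon, Nkem — 3.

3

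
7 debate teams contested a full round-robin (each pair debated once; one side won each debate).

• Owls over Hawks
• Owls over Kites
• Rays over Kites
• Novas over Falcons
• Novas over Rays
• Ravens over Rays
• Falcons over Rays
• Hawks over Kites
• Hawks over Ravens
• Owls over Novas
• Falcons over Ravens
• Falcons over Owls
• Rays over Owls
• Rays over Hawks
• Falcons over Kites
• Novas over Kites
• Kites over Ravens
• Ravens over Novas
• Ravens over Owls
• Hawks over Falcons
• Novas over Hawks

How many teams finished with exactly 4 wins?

Win totals: Novas 4, Ravens 3, Kites 1, Hawks 3, Owls 3, Rays 3, Falcons 4.
Exactly 4: Novas, Falcons — 2 teams.

2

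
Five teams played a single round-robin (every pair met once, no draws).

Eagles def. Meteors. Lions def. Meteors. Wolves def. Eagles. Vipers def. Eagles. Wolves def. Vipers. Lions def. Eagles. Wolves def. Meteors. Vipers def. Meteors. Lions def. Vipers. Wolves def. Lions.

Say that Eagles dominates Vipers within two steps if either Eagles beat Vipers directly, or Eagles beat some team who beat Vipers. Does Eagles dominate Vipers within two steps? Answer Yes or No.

No

Eagles did not beat Vipers directly.
Eagles beat Meteors, but each of them lost to Vipers. No two-step path.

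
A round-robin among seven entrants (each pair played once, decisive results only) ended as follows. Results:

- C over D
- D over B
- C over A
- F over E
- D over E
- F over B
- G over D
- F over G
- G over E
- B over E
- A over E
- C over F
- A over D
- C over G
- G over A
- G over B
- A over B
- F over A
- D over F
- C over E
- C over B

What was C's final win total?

C's results: beat A, B, D, E, F, G; lost to no one.
That is 6 wins.

6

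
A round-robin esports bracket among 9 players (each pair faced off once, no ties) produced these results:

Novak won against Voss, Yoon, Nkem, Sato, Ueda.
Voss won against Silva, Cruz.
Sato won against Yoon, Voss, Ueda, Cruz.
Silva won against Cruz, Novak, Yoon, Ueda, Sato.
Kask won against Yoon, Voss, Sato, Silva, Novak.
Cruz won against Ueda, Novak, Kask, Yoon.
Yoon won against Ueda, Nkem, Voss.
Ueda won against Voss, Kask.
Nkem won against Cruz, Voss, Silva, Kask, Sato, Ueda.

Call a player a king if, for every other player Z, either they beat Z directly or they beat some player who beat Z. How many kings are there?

Yoon cannot reach Novak in two steps.
Ueda cannot reach Nkem in two steps.
Cruz reaches everyone (king).
Nkem reaches everyone (king).
Novak reaches everyone (king).
Voss cannot reach Nkem in two steps.
Silva reaches everyone (king).
Sato reaches everyone (king).
Kask reaches everyone (king).
Kings: Cruz, Nkem, Novak, Silva, Sato, Kask — 6.

6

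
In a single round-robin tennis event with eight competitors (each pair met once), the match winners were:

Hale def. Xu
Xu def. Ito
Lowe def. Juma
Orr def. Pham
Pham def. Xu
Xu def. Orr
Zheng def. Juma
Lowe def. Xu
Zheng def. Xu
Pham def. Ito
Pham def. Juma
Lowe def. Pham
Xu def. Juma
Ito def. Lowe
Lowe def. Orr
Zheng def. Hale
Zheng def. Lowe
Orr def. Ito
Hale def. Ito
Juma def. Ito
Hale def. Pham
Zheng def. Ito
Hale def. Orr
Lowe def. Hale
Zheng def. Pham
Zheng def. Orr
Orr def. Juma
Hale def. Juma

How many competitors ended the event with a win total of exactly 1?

2

Win totals: Juma 1, Xu 3, Hale 5, Pham 3, Zheng 7, Orr 3, Ito 1, Lowe 5.
Exactly 1: Juma, Ito — 2 competitors.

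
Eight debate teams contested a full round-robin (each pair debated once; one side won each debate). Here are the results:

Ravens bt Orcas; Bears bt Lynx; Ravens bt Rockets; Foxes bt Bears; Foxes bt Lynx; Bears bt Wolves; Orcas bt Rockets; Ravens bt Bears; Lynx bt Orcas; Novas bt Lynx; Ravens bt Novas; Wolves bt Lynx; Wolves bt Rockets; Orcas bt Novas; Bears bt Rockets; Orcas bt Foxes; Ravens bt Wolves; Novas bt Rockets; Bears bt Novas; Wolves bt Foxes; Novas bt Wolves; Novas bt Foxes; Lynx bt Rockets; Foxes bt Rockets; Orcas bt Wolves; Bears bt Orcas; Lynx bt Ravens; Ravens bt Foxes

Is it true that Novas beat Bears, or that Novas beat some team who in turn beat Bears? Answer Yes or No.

Novas did not beat Bears directly.
Novas beat Wolves, Rockets, Foxes, Lynx. Of those, Foxes beat Bears.

Yes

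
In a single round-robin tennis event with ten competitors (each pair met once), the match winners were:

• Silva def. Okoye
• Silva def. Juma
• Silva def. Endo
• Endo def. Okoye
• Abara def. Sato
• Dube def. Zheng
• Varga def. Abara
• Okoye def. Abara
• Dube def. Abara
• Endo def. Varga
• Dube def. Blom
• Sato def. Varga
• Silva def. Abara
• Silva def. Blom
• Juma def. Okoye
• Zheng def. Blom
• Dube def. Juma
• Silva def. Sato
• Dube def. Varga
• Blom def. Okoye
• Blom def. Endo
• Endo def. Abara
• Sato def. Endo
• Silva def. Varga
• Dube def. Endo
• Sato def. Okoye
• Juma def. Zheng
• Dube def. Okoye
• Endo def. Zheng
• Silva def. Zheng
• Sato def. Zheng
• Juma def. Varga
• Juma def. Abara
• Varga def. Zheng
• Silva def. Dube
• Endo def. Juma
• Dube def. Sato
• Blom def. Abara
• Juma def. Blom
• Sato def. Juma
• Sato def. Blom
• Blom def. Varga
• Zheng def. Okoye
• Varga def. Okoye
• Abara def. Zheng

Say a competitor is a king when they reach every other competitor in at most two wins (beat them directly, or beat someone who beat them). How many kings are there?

1

Silva reaches everyone (king).
Zheng cannot reach Silva, Sato, Dube, Juma in two steps.
Sato cannot reach Silva, Dube in two steps.
Okoye cannot reach Silva, Dube, Varga, Endo, Blom, Juma in two steps.
Abara cannot reach Silva, Dube in two steps.
Dube cannot reach Silva in two steps.
Varga cannot reach Silva, Dube, Endo, Juma in two steps.
Endo cannot reach Silva, Dube in two steps.
Blom cannot reach Silva, Dube in two steps.
Juma cannot reach Silva, Dube in two steps.
Kings: Silva — 1.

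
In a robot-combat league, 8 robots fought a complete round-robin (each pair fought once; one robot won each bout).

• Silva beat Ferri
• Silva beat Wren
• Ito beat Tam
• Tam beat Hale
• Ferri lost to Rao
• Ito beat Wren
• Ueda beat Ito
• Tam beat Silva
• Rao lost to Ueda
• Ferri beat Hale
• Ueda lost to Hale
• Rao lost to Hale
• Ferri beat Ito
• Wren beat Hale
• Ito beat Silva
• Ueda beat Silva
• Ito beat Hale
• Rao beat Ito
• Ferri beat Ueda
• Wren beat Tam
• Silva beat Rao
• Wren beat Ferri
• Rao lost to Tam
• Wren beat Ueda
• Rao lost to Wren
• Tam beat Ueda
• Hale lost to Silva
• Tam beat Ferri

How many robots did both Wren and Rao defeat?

Wren beat: Tam, Hale, Ferri, Rao, Ueda.
Rao beat: Ito, Ferri.
Both beat: Ferri — 1.

1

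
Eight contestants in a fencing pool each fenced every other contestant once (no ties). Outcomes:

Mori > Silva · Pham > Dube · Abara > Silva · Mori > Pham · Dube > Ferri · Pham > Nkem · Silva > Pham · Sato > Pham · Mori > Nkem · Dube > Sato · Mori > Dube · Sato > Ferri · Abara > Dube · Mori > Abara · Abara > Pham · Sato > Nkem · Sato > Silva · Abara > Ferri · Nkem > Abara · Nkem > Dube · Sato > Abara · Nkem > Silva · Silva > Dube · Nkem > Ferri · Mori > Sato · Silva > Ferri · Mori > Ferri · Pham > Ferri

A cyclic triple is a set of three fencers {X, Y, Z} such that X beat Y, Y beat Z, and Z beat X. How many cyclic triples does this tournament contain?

Win totals: Dube 2, Sato 5, Pham 3, Mori 7, Nkem 4, Ferri 0, Silva 3, Abara 4.
A fencer with w wins dominates both others in C(w,2) triples; summing gives 1 + 10 + 3 + 21 + 6 + 0 + 3 + 6 = 50 transitive triples.
Total triples C(8,3) = 56, so cyclic triples = 56 − 50 = 6.

6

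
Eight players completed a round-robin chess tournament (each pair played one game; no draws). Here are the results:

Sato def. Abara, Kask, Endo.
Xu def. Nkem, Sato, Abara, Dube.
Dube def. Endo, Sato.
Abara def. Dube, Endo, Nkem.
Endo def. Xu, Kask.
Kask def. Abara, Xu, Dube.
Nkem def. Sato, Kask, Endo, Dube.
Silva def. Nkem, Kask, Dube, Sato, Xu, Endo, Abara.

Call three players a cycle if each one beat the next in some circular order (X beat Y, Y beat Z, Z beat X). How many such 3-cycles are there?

12

Win totals: Sato 3, Nkem 4, Silva 7, Endo 2, Xu 4, Kask 3, Dube 2, Abara 3.
A player with w wins dominates both others in C(w,2) triples; summing gives 3 + 6 + 21 + 1 + 6 + 3 + 1 + 3 = 44 transitive triples.
Total triples C(8,3) = 56, so cyclic triples = 56 − 44 = 12.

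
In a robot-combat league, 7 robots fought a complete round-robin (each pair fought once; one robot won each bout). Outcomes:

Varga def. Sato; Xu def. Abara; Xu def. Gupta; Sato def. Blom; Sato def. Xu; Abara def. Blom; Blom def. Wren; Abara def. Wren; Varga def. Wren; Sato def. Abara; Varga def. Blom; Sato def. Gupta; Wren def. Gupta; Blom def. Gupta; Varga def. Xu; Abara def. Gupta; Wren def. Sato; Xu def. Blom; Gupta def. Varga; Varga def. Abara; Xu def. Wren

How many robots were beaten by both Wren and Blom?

1

Wren beat: Sato, Gupta.
Blom beat: Gupta, Wren.
Both beat: Gupta — 1.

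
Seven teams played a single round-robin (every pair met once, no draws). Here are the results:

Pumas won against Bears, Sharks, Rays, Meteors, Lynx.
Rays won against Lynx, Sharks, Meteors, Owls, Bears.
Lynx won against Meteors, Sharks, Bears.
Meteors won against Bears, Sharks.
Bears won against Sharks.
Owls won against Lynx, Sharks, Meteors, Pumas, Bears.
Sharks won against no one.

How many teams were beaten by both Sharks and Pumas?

0

Sharks beat: no one.
Pumas beat: Rays, Lynx, Meteors, Sharks, Bears.
No one was beaten by both.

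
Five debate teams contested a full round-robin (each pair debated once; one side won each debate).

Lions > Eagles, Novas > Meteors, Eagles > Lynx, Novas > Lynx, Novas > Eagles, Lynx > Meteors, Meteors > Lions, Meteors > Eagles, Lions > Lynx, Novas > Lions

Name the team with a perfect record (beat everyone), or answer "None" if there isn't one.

Novas has 4 wins out of 4 opponents — a perfect record.

Novas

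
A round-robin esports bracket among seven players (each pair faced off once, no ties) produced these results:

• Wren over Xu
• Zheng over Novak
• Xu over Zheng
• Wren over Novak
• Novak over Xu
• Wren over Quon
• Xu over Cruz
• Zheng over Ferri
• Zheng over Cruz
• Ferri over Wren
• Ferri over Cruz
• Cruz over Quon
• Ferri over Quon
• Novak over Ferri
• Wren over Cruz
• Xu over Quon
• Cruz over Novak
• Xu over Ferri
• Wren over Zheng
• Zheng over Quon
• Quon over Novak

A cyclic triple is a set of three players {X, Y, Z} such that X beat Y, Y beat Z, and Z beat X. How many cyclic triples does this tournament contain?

8

Win totals: Novak 2, Quon 1, Xu 4, Cruz 2, Ferri 3, Zheng 4, Wren 5.
A player with w wins dominates both others in C(w,2) triples; summing gives 1 + 0 + 6 + 1 + 3 + 6 + 10 = 27 transitive triples.
Total triples C(7,3) = 35, so cyclic triples = 35 − 27 = 8.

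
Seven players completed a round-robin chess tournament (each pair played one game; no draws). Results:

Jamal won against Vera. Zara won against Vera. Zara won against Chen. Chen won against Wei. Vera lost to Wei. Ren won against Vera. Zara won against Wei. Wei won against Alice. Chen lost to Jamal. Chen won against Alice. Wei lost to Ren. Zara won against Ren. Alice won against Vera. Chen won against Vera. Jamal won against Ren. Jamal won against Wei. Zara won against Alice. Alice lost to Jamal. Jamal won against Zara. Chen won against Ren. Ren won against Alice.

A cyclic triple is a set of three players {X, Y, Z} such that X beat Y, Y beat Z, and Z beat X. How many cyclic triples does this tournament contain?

Win totals: Wei 2, Alice 1, Ren 3, Chen 4, Vera 0, Jamal 6, Zara 5.
A player with w wins dominates both others in C(w,2) triples; summing gives 1 + 0 + 3 + 6 + 0 + 15 + 10 = 35 transitive triples.
Total triples C(7,3) = 35, so cyclic triples = 35 − 35 = 0.

0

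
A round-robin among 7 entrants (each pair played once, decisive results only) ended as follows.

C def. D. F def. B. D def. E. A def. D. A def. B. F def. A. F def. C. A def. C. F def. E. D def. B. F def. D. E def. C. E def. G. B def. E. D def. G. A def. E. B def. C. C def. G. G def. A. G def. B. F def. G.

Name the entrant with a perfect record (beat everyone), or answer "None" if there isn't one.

F

F has 6 wins out of 6 opponents — a perfect record.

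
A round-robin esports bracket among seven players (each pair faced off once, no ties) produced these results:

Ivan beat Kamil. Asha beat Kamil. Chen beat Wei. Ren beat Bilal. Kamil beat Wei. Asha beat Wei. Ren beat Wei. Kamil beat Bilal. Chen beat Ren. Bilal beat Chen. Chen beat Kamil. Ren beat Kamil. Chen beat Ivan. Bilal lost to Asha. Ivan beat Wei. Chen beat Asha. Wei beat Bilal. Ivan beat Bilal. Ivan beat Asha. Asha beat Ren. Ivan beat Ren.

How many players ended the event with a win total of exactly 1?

2

Win totals: Ivan 5, Asha 4, Chen 5, Ren 3, Wei 1, Kamil 2, Bilal 1.
Exactly 1: Wei, Bilal — 2 players.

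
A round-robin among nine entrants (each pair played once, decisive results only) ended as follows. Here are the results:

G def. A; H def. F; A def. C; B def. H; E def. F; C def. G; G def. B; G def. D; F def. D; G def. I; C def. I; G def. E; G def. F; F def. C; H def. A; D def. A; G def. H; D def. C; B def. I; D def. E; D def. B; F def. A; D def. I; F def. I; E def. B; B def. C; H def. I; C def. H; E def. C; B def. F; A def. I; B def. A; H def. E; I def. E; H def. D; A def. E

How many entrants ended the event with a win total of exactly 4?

Win totals: A 3, B 5, C 3, D 5, E 3, F 4, G 7, H 5, I 1.
Exactly 4: F — 1 entrant.

1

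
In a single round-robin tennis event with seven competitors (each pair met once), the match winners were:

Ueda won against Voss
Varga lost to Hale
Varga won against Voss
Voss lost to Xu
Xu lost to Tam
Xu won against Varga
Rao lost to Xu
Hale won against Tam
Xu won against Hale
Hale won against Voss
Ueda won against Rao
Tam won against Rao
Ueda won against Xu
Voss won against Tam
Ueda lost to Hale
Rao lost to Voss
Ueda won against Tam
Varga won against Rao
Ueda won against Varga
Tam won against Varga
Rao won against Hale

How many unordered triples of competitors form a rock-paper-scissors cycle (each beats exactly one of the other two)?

Win totals: Rao 1, Ueda 5, Varga 2, Hale 4, Xu 4, Voss 2, Tam 3.
A competitor with w wins dominates both others in C(w,2) triples; summing gives 0 + 10 + 1 + 6 + 6 + 1 + 3 = 27 transitive triples.
Total triples C(7,3) = 35, so cyclic triples = 35 − 27 = 8.

8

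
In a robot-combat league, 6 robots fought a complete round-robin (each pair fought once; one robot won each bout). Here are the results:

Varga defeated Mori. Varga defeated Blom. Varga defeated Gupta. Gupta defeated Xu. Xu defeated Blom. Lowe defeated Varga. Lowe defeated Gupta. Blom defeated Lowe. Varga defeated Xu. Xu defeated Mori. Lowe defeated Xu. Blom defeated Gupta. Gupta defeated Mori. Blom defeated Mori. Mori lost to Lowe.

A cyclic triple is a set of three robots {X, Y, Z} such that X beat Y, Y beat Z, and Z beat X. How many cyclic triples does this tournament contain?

3

Win totals: Lowe 4, Xu 2, Varga 4, Gupta 2, Blom 3, Mori 0.
A robot with w wins dominates both others in C(w,2) triples; summing gives 6 + 1 + 6 + 1 + 3 + 0 = 17 transitive triples.
Total triples C(6,3) = 20, so cyclic triples = 20 − 17 = 3.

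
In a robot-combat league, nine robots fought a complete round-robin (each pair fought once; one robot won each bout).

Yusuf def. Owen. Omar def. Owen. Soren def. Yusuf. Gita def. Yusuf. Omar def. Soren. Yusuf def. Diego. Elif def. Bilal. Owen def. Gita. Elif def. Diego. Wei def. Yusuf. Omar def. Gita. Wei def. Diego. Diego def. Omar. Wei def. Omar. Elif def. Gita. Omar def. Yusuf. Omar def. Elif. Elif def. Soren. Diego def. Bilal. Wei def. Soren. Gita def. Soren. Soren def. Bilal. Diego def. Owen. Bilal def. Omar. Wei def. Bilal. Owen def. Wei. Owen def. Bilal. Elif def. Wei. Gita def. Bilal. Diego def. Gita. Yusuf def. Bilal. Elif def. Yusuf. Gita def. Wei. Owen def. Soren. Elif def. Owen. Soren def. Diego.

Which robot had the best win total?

Win totals: Owen 4, Soren 3, Yusuf 3, Diego 4, Wei 5, Gita 4, Elif 7, Omar 5, Bilal 1.
Elif leads with 7 wins (next highest: 5).

Elif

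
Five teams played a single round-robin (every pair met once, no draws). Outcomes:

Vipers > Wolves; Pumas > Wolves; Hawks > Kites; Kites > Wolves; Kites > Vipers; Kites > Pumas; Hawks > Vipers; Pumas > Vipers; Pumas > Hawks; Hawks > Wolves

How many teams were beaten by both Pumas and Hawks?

Pumas beat: Wolves, Vipers, Hawks.
Hawks beat: Wolves, Vipers, Kites.
Both beat: Wolves, Vipers — 2.

2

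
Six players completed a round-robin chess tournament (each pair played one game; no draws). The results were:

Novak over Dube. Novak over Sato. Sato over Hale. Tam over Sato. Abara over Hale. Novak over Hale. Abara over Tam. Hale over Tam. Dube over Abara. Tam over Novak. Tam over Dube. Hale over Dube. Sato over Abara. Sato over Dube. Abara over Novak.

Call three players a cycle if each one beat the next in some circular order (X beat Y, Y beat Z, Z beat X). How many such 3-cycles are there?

Win totals: Abara 3, Hale 2, Tam 3, Novak 3, Sato 3, Dube 1.
A player with w wins dominates both others in C(w,2) triples; summing gives 3 + 1 + 3 + 3 + 3 + 0 = 13 transitive triples.
Total triples C(6,3) = 20, so cyclic triples = 20 − 13 = 7.

7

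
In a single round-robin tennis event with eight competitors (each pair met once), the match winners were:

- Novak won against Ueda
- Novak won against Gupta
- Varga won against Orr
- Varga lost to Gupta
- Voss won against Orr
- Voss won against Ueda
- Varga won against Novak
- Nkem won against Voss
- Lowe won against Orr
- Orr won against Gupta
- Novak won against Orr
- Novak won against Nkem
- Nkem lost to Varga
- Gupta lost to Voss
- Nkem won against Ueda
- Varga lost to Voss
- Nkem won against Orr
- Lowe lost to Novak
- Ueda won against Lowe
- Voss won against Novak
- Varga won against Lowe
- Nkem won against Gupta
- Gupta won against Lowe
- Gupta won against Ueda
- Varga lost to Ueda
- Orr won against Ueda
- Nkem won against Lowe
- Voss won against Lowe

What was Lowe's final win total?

Lowe's results: beat Orr; lost to Novak, Gupta, Ueda, Varga, Nkem, Voss.
That is 1 win.

1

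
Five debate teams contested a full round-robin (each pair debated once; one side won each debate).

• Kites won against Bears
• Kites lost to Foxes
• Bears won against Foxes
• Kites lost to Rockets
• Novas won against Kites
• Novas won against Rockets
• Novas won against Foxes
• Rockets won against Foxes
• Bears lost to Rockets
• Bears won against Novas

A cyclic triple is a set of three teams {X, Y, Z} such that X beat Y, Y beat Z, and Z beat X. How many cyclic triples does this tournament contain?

3

Win totals: Bears 2, Novas 3, Rockets 3, Foxes 1, Kites 1.
A team with w wins dominates both others in C(w,2) triples; summing gives 1 + 3 + 3 + 0 + 0 = 7 transitive triples.
Total triples C(5,3) = 10, so cyclic triples = 10 − 7 = 3.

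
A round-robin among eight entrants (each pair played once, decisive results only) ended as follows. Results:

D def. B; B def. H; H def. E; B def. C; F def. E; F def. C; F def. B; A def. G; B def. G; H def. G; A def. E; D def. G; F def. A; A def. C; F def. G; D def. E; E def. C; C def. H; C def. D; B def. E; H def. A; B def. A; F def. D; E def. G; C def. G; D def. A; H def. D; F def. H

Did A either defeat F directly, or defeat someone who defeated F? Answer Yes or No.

No

A did not beat F directly.
A beat C, E, G, but each of them lost to F. No two-step path.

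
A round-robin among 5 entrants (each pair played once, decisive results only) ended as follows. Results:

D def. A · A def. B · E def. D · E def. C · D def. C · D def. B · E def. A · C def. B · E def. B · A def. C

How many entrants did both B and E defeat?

0

B beat: no one.
E beat: A, B, C, D.
No one was beaten by both.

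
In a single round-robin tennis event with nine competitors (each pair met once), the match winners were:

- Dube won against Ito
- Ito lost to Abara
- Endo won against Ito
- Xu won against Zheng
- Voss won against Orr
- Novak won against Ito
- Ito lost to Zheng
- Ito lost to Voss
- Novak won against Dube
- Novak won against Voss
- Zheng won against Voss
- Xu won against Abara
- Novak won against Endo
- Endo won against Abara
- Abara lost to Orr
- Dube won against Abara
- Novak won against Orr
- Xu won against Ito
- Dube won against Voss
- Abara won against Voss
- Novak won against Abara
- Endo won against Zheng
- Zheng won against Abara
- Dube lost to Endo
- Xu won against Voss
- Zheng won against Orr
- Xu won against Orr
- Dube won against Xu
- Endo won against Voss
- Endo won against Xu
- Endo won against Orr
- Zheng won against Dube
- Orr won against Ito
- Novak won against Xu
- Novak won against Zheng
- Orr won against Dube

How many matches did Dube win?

4

Dube's results: beat Abara, Ito, Xu, Voss; lost to Orr, Endo, Zheng, Novak.
That is 4 wins.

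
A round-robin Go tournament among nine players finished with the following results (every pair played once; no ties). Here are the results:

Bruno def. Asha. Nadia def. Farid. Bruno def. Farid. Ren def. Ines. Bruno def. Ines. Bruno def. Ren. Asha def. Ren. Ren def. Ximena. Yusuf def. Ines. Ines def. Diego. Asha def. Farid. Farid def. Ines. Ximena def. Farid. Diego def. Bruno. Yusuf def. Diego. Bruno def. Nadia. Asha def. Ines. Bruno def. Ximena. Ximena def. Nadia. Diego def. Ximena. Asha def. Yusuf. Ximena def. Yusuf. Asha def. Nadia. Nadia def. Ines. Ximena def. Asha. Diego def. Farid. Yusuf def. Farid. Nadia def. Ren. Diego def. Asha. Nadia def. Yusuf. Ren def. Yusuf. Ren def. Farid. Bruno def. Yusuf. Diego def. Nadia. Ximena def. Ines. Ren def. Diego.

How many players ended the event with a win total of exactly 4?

Win totals: Bruno 7, Asha 5, Yusuf 3, Ximena 5, Ines 1, Diego 5, Nadia 4, Farid 1, Ren 5.
Exactly 4: Nadia — 1 player.

1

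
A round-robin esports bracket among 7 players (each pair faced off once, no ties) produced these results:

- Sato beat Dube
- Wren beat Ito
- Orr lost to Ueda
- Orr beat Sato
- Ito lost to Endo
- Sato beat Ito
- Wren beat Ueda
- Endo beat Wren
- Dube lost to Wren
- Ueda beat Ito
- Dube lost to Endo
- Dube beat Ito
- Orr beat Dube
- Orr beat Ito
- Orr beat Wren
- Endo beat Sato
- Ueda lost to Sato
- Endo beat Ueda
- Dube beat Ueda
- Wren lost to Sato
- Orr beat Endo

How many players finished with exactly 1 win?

0

Win totals: Wren 3, Dube 2, Endo 5, Ito 0, Ueda 2, Orr 5, Sato 4.
No player has exactly 1 wins.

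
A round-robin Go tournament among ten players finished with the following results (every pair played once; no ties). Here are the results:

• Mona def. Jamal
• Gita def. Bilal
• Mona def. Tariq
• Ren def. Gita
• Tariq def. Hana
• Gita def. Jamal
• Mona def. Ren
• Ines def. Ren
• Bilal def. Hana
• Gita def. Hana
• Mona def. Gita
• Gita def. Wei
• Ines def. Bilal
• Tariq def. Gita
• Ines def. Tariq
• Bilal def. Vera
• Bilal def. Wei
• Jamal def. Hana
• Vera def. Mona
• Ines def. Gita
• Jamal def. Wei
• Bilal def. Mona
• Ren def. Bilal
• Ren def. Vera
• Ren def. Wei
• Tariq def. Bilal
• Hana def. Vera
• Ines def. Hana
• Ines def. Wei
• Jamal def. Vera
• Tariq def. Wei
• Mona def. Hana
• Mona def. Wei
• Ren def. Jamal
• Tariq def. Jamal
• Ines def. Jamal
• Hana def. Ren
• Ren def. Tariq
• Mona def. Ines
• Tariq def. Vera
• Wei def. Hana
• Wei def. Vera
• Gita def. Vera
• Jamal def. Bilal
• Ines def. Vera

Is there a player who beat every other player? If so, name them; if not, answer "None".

None

Highest win total is Ines with 8 (out of 9 possible).
Ines lost to Mona, so no player went undefeated.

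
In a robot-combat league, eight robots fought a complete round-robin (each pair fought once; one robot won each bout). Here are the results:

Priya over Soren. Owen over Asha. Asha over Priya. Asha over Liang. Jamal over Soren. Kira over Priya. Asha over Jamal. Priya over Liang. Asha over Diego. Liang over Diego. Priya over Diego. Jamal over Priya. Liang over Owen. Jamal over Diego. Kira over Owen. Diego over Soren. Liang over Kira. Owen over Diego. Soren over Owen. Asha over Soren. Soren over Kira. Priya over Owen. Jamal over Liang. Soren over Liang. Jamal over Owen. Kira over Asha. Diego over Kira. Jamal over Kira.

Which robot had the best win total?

Win totals: Soren 3, Liang 3, Owen 2, Asha 5, Diego 2, Kira 3, Jamal 6, Priya 4.
Jamal leads with 6 wins (next highest: 5).

Jamal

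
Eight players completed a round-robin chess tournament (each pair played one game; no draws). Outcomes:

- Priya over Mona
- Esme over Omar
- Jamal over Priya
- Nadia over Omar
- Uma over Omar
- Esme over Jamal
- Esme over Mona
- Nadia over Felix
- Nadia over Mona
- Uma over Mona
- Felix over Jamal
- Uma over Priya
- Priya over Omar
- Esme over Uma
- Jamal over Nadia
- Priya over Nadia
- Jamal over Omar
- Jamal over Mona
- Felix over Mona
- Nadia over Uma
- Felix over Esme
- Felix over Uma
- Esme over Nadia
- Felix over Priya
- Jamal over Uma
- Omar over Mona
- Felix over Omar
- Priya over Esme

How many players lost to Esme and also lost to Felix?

4

Esme beat: Mona, Jamal, Nadia, Omar, Uma.
Felix beat: Mona, Jamal, Omar, Esme, Uma, Priya.
Both beat: Mona, Jamal, Omar, Uma — 4.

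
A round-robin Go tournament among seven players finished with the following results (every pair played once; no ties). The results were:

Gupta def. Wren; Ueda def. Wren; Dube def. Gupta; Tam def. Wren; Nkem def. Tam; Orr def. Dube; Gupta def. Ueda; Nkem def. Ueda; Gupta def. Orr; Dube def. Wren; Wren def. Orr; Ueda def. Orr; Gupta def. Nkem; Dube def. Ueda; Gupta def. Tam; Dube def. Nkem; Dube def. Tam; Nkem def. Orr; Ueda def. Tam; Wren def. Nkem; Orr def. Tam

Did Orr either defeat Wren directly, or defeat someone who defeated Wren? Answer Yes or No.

Yes

Orr did not beat Wren directly.
Orr beat Tam, Dube. Of those, Tam beat Wren.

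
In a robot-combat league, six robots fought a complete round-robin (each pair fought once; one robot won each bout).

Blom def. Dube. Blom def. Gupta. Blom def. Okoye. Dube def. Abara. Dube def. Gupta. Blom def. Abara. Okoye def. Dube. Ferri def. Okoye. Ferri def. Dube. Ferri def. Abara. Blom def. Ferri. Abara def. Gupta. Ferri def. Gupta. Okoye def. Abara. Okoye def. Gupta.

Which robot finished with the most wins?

Blom

Win totals: Gupta 0, Okoye 3, Abara 1, Dube 2, Blom 5, Ferri 4.
Blom leads with 5 wins (next highest: 4).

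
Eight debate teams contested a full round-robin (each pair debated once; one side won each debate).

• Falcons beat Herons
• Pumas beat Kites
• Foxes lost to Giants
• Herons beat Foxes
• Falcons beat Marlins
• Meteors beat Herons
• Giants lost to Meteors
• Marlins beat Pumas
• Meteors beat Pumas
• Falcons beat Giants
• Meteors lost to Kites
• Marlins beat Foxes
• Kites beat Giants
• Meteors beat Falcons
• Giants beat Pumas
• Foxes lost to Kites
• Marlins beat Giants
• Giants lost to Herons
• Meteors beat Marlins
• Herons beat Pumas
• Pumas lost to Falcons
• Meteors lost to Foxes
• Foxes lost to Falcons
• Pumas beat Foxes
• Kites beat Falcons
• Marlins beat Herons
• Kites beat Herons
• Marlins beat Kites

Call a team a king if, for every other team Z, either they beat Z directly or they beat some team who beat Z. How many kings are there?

Marlins reaches everyone (king).
Giants cannot reach Marlins, Falcons, Herons in two steps.
Pumas cannot reach Marlins in two steps.
Meteors reaches everyone (king).
Falcons reaches everyone (king).
Herons cannot reach Marlins, Falcons in two steps.
Kites reaches everyone (king).
Foxes cannot reach Kites in two steps.
Kings: Marlins, Meteors, Falcons, Kites — 4.

4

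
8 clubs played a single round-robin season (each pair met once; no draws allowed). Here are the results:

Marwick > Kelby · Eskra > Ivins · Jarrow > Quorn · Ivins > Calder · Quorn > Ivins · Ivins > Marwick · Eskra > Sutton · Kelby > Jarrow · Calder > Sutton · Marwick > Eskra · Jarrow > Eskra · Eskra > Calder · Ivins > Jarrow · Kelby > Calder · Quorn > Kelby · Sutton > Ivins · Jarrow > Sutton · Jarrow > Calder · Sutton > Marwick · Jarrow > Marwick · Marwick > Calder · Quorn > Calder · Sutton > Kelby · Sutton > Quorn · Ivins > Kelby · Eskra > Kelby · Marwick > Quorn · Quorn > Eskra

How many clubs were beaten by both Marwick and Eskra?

Marwick beat: Eskra, Calder, Kelby, Quorn.
Eskra beat: Calder, Ivins, Kelby, Sutton.
Both beat: Calder, Kelby — 2.

2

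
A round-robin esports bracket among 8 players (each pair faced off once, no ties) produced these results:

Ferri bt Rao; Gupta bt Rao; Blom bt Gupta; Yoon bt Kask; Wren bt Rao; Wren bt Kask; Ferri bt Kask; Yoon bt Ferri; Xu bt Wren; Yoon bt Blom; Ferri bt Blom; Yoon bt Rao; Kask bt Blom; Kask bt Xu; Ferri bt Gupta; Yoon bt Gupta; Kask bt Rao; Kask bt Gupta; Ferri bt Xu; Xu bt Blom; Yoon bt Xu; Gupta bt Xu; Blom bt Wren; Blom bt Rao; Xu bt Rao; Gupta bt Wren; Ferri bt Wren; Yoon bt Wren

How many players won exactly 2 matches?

1

Win totals: Gupta 3, Kask 4, Yoon 7, Rao 0, Ferri 6, Wren 2, Blom 3, Xu 3.
Exactly 2: Wren — 1 player.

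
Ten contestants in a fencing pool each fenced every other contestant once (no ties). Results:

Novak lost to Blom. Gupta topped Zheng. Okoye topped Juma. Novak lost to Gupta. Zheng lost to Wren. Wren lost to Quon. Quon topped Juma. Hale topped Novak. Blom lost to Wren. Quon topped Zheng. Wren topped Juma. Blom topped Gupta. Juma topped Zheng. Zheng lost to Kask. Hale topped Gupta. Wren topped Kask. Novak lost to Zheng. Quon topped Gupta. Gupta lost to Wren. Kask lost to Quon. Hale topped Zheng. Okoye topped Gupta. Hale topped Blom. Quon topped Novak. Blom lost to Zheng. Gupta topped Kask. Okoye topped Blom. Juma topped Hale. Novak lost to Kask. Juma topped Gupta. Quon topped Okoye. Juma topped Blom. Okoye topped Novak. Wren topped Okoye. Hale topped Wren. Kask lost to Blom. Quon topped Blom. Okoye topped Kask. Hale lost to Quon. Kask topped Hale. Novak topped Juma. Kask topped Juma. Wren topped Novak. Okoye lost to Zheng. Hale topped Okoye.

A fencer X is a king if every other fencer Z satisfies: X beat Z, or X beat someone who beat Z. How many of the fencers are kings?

1

Kask cannot reach Quon in two steps.
Wren cannot reach Quon in two steps.
Novak cannot reach Kask, Wren, Quon, Okoye in two steps.
Blom cannot reach Wren, Quon, Okoye in two steps.
Quon reaches everyone (king).
Hale cannot reach Quon in two steps.
Gupta cannot reach Wren, Quon in two steps.
Zheng cannot reach Wren, Quon, Hale in two steps.
Okoye cannot reach Wren, Quon in two steps.
Juma cannot reach Quon in two steps.
Kings: Quon — 1.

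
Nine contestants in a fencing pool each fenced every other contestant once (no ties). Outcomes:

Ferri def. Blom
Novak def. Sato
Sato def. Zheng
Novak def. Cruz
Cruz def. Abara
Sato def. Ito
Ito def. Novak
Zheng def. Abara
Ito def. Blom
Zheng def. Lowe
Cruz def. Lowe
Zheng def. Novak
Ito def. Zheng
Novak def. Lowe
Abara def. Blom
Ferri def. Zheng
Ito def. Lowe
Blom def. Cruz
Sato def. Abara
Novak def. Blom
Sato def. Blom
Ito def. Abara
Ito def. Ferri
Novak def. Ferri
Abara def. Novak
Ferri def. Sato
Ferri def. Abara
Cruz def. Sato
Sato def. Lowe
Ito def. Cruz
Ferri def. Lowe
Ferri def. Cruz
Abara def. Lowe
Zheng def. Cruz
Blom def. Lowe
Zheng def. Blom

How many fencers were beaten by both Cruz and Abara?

1

Cruz beat: Sato, Lowe, Abara.
Abara beat: Lowe, Novak, Blom.
Both beat: Lowe — 1.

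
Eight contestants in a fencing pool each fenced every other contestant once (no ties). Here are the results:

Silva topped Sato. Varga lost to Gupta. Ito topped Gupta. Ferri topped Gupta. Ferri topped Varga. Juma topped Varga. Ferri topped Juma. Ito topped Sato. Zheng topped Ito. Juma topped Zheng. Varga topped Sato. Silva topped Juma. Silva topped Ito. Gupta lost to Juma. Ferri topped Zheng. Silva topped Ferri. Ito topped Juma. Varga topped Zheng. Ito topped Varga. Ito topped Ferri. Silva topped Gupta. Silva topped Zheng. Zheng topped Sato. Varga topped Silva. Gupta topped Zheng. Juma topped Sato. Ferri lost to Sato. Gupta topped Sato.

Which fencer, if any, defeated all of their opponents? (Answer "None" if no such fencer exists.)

None

Highest win total is Silva with 6 (out of 7 possible).
Silva lost to Varga, so no fencer went undefeated.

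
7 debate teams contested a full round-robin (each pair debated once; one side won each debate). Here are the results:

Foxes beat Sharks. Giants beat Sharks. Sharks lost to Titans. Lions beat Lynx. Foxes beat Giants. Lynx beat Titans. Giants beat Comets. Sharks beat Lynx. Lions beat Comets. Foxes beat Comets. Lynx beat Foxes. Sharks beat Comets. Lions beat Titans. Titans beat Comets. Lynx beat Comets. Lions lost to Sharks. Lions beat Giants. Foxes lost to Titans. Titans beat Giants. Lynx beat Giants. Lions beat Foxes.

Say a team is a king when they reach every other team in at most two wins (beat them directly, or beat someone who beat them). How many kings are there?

3

Comets cannot reach Lynx, Lions, Sharks, Titans, Foxes, Giants in two steps.
Lynx cannot reach Lions in two steps.
Lions reaches everyone (king).
Sharks reaches everyone (king).
Titans reaches everyone (king).
Foxes cannot reach Titans in two steps.
Giants cannot reach Titans, Foxes in two steps.
Kings: Lions, Sharks, Titans — 3.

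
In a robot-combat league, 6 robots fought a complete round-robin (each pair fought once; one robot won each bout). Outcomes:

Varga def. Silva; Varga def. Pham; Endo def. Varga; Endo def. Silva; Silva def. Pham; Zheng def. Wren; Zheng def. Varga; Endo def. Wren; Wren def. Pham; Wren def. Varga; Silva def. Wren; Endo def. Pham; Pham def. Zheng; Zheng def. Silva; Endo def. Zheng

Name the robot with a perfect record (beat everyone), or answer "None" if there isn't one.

Endo

Endo has 5 wins out of 5 opponents — a perfect record.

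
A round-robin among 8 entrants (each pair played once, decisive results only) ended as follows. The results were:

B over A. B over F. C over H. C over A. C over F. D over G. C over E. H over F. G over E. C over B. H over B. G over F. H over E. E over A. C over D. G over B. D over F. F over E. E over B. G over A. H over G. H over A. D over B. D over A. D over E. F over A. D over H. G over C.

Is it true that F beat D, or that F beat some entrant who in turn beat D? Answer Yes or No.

F did not beat D directly.
F beat A, E, but each of them lost to D. No two-step path.

No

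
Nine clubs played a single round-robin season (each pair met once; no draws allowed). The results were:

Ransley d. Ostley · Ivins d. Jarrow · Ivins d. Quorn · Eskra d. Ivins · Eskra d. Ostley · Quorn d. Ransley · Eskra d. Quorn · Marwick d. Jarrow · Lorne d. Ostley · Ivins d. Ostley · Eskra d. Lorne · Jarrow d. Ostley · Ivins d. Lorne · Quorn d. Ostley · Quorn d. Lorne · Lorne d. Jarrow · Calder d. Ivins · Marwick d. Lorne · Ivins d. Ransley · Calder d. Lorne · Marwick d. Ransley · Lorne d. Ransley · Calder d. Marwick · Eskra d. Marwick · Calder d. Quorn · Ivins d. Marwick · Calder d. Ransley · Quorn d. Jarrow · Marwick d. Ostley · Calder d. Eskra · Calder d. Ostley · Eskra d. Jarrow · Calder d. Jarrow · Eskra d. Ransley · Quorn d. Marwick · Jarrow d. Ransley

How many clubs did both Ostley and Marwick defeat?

Ostley beat: no one.
Marwick beat: Jarrow, Ostley, Lorne, Ransley.
No one was beaten by both.

0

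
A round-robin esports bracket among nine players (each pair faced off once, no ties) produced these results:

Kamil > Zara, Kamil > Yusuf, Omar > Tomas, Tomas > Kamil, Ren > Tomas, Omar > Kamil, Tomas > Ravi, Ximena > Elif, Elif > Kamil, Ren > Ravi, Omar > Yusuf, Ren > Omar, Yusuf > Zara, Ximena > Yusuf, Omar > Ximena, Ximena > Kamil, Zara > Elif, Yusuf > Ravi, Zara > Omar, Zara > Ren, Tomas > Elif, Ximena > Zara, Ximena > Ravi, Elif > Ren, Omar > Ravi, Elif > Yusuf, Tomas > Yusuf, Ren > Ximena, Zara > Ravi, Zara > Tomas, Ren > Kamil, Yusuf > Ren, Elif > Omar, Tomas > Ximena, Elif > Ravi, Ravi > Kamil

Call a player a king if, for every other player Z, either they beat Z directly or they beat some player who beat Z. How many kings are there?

7

Tomas reaches everyone (king).
Ravi cannot reach Tomas, Ren, Ximena, Elif, Omar in two steps.
Ren reaches everyone (king).
Ximena reaches everyone (king).
Elif reaches everyone (king).
Zara reaches everyone (king).
Omar reaches everyone (king).
Yusuf reaches everyone (king).
Kamil cannot reach Ximena in two steps.
Kings: Tomas, Ren, Ximena, Elif, Zara, Omar, Yusuf — 7.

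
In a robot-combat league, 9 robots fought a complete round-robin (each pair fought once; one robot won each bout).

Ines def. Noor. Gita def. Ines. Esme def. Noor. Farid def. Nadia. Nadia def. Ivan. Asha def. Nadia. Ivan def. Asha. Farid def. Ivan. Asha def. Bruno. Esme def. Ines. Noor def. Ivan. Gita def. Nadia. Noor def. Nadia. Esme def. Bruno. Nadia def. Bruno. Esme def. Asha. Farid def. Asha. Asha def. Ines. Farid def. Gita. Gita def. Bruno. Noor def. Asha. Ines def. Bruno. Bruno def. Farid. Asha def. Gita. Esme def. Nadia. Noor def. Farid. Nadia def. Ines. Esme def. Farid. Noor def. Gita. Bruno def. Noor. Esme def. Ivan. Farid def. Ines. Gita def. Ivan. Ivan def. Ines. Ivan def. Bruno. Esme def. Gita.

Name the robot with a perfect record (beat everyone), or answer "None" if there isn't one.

Esme has 8 wins out of 8 opponents — a perfect record.

Esme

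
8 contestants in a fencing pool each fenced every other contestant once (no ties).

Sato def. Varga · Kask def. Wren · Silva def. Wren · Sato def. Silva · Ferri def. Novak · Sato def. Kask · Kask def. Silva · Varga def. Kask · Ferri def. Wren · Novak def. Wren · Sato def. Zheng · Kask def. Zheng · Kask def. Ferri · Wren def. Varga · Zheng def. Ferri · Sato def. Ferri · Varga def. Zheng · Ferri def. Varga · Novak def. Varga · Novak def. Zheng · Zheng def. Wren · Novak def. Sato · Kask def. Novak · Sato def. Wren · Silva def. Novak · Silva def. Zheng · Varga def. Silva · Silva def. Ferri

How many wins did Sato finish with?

6

Sato's results: beat Wren, Zheng, Silva, Varga, Kask, Ferri; lost to Novak.
That is 6 wins.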